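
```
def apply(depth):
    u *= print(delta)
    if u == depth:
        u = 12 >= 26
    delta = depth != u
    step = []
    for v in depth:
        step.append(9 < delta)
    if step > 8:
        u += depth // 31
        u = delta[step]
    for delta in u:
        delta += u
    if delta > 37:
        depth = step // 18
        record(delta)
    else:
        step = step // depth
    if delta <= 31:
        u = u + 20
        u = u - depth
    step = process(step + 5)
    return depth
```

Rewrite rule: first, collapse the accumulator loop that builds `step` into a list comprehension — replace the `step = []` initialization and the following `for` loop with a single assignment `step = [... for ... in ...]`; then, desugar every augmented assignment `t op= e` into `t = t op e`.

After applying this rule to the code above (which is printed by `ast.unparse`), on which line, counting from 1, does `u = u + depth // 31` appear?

8

Transformed code:
def apply(depth):
    u = u * print(delta)
    if u == depth:
        u = 12 >= 26
    delta = depth != u
    step = [9 < delta for v in depth]
    if step > 8:
        u = u + depth // 31
        u = delta[step]
    for delta in u:
        delta = delta + u
    if delta > 37:
        depth = step // 18
        record(delta)
    else:
        step = step // depth
    if delta <= 31:
        u = u + 20
        u = u - depth
    step = process(step + 5)
    return depth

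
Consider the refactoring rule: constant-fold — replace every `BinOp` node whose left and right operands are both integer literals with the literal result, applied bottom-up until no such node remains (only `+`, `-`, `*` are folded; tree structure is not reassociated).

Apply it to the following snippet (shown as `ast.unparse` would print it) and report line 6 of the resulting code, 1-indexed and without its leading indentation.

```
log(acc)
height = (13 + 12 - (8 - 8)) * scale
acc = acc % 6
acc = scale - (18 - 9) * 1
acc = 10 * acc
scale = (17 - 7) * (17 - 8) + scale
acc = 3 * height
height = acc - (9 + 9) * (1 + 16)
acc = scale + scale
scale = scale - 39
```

scale = 90 + scale

Transformed code:
log(acc)
height = 25 * scale
acc = acc % 6
acc = scale - 9
acc = 10 * acc
scale = 90 + scale
acc = 3 * height
height = acc - 306
acc = scale + scale
scale = scale - 39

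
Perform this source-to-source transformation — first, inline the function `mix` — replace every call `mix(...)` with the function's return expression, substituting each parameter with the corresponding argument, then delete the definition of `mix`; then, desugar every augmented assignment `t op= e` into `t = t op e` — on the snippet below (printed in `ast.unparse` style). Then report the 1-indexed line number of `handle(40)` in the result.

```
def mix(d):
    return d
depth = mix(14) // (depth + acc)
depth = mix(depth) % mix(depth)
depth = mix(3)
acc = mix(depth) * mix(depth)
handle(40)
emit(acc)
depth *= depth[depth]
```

Transformed code:
depth = 14 // (depth + acc)
depth = depth % depth
depth = 3
acc = depth * depth
handle(40)
emit(acc)
depth = depth * depth[depth]

5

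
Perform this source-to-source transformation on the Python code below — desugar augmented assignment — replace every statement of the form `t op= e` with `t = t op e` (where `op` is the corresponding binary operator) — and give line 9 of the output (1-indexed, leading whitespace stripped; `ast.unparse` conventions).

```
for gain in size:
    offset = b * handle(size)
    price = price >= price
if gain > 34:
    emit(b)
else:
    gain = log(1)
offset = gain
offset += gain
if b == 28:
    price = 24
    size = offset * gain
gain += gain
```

offset = offset + gain

Transformed code:
for gain in size:
    offset = b * handle(size)
    price = price >= price
if gain > 34:
    emit(b)
else:
    gain = log(1)
offset = gain
offset = offset + gain
if b == 28:
    price = 24
    size = offset * gain
gain = gain + gain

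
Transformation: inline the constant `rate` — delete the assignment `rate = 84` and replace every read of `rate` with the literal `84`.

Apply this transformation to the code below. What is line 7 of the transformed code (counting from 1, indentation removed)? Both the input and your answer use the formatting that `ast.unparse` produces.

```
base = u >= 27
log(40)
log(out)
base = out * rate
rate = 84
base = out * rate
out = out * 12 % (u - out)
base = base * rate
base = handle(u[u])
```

Transformed code:
base = u >= 27
log(40)
log(out)
base = out * 84
base = out * 84
out = out * 12 % (u - out)
base = base * 84
base = handle(u[u])

base = base * 84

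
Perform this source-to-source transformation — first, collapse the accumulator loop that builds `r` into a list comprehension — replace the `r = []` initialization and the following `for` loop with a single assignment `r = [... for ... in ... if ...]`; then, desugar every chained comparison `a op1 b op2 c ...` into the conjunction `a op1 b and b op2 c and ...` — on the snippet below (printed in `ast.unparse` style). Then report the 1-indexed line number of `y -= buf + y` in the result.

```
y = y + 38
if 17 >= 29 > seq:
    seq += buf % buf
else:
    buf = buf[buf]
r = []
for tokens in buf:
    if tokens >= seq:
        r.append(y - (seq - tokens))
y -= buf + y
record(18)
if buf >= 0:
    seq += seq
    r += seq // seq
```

7

Transformed code:
y = y + 38
if 17 >= 29 and 29 > seq:
    seq += buf % buf
else:
    buf = buf[buf]
r = [y - (seq - tokens) for tokens in buf if tokens >= seq]
y -= buf + y
record(18)
if buf >= 0:
    seq += seq
    r += seq // seq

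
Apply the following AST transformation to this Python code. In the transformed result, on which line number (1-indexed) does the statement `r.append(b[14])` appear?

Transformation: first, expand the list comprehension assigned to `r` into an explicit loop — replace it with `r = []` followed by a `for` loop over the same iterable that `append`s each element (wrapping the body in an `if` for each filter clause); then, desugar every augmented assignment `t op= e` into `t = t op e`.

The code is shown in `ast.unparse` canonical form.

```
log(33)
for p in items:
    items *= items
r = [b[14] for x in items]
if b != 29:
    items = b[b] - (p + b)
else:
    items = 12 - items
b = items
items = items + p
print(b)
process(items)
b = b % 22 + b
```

6

Transformed code:
log(33)
for p in items:
    items = items * items
r = []
for x in items:
    r.append(b[14])
if b != 29:
    items = b[b] - (p + b)
else:
    items = 12 - items
b = items
items = items + p
print(b)
process(items)
b = b % 22 + b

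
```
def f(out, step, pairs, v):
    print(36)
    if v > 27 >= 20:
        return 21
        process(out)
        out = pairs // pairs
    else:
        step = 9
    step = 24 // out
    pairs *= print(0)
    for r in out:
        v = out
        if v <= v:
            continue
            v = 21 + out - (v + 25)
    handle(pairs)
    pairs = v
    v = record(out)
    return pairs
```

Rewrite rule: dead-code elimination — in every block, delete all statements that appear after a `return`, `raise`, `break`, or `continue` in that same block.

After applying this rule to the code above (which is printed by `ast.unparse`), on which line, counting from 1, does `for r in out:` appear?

9

Transformed code:
def f(out, step, pairs, v):
    print(36)
    if v > 27 >= 20:
        return 21
    else:
        step = 9
    step = 24 // out
    pairs *= print(0)
    for r in out:
        v = out
        if v <= v:
            continue
    handle(pairs)
    pairs = v
    v = record(out)
    return pairs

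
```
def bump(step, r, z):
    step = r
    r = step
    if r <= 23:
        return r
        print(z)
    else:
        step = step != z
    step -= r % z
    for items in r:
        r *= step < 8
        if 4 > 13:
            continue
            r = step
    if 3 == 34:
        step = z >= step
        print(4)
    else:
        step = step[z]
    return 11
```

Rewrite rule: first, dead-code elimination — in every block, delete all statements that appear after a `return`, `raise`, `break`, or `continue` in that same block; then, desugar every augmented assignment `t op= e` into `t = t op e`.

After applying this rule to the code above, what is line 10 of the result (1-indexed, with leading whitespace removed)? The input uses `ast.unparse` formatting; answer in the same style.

r = r * (step < 8)

Transformed code:
def bump(step, r, z):
    step = r
    r = step
    if r <= 23:
        return r
    else:
        step = step != z
    step = step - r % z
    for items in r:
        r = r * (step < 8)
        if 4 > 13:
            continue
    if 3 == 34:
        step = z >= step
        print(4)
    else:
        step = step[z]
    return 11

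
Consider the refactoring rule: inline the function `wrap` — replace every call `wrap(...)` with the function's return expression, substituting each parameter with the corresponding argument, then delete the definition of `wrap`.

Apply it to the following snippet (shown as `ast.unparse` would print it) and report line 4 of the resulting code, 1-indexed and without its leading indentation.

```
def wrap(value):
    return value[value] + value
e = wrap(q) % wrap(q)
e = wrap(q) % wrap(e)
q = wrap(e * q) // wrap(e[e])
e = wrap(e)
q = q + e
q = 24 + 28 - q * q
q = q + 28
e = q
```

Transformed code:
e = (q[q] + q) % (q[q] + q)
e = (q[q] + q) % (e[e] + e)
q = ((e * q)[e * q] + e * q) // (e[e][e[e]] + e[e])
e = e[e] + e
q = q + e
q = 24 + 28 - q * q
q = q + 28
e = q

e = e[e] + e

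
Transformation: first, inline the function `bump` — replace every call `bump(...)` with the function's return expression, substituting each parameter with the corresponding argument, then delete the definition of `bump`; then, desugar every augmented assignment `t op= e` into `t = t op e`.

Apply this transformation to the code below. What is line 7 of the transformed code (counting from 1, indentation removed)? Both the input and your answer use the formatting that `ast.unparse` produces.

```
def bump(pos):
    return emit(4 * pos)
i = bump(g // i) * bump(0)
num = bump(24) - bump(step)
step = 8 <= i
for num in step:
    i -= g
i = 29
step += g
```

step = step + g

Transformed code:
i = emit(4 * (g // i)) * emit(4 * 0)
num = emit(4 * 24) - emit(4 * step)
step = 8 <= i
for num in step:
    i = i - g
i = 29
step = step + g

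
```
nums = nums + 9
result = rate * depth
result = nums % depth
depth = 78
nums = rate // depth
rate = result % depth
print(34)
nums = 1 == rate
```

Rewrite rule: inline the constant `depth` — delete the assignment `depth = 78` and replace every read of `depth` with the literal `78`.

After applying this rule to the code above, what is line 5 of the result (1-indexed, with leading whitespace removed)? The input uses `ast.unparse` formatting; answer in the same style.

rate = result % 78

Transformed code:
nums = nums + 9
result = rate * 78
result = nums % 78
nums = rate // 78
rate = result % 78
print(34)
nums = 1 == rate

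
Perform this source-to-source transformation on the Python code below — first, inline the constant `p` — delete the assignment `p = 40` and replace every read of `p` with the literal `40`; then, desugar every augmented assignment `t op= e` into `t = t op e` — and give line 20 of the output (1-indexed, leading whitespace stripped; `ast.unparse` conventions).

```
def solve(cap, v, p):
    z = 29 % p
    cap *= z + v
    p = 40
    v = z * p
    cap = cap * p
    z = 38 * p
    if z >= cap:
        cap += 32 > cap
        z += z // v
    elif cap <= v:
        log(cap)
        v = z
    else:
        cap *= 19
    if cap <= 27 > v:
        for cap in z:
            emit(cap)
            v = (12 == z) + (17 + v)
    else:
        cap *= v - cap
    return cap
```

Transformed code:
def solve(cap, v, p):
    z = 29 % 40
    cap = cap * (z + v)
    v = z * 40
    cap = cap * 40
    z = 38 * 40
    if z >= cap:
        cap = cap + (32 > cap)
        z = z + z // v
    elif cap <= v:
        log(cap)
        v = z
    else:
        cap = cap * 19
    if cap <= 27 > v:
        for cap in z:
            emit(cap)
            v = (12 == z) + (17 + v)
    else:
        cap = cap * (v - cap)
    return cap

cap = cap * (v - cap)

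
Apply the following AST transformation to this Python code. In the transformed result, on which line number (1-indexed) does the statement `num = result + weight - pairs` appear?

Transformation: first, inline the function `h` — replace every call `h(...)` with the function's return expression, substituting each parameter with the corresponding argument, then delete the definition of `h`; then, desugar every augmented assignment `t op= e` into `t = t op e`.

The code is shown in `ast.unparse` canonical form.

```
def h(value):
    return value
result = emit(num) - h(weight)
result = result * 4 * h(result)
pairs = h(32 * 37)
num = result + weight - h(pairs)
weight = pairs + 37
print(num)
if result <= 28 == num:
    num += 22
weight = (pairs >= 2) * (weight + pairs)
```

4

Transformed code:
result = emit(num) - weight
result = result * 4 * result
pairs = 32 * 37
num = result + weight - pairs
weight = pairs + 37
print(num)
if result <= 28 == num:
    num = num + 22
weight = (pairs >= 2) * (weight + pairs)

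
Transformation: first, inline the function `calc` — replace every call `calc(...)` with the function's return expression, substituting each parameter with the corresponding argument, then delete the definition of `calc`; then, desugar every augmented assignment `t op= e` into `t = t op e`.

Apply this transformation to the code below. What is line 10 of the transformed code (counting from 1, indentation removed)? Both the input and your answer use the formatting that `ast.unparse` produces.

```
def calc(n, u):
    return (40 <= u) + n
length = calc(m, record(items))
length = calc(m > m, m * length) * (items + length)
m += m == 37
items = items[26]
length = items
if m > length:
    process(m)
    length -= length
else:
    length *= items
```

length = length * items

Transformed code:
length = (40 <= record(items)) + m
length = ((40 <= m * length) + (m > m)) * (items + length)
m = m + (m == 37)
items = items[26]
length = items
if m > length:
    process(m)
    length = length - length
else:
    length = length * items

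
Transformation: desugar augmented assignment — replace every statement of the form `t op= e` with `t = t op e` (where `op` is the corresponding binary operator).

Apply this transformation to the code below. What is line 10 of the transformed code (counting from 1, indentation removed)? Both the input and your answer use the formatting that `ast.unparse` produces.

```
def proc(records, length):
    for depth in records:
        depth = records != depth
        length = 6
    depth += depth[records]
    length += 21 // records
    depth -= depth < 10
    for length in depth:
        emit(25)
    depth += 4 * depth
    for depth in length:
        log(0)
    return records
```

depth = depth + 4 * depth

Transformed code:
def proc(records, length):
    for depth in records:
        depth = records != depth
        length = 6
    depth = depth + depth[records]
    length = length + 21 // records
    depth = depth - (depth < 10)
    for length in depth:
        emit(25)
    depth = depth + 4 * depth
    for depth in length:
        log(0)
    return records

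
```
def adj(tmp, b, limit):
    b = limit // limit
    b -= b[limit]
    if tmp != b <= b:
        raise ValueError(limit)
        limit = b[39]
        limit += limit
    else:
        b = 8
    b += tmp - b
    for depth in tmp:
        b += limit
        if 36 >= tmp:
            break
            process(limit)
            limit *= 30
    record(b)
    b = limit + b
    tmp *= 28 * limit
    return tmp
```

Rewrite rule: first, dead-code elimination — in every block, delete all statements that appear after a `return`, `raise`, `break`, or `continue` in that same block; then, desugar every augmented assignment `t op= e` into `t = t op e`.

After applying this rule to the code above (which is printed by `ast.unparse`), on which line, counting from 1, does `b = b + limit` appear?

Transformed code:
def adj(tmp, b, limit):
    b = limit // limit
    b = b - b[limit]
    if tmp != b <= b:
        raise ValueError(limit)
    else:
        b = 8
    b = b + (tmp - b)
    for depth in tmp:
        b = b + limit
        if 36 >= tmp:
            break
    record(b)
    b = limit + b
    tmp = tmp * (28 * limit)
    return tmp

10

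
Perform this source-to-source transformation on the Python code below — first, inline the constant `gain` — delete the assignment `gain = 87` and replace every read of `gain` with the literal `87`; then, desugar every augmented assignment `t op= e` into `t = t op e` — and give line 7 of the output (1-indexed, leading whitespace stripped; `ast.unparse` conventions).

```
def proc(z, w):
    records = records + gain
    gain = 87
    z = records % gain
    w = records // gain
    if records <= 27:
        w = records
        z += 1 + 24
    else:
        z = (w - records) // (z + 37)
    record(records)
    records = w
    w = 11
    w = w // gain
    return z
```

z = z + (1 + 24)

Transformed code:
def proc(z, w):
    records = records + 87
    z = records % 87
    w = records // 87
    if records <= 27:
        w = records
        z = z + (1 + 24)
    else:
        z = (w - records) // (z + 37)
    record(records)
    records = w
    w = 11
    w = w // 87
    return z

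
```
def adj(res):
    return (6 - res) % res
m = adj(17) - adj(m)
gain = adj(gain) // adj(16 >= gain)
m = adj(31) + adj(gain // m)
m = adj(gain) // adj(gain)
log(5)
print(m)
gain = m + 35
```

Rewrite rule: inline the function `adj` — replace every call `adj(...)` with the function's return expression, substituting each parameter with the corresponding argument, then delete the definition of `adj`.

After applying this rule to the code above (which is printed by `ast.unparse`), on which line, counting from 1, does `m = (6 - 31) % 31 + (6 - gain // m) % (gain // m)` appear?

3

Transformed code:
m = (6 - 17) % 17 - (6 - m) % m
gain = (6 - gain) % gain // ((6 - (16 >= gain)) % (16 >= gain))
m = (6 - 31) % 31 + (6 - gain // m) % (gain // m)
m = (6 - gain) % gain // ((6 - gain) % gain)
log(5)
print(m)
gain = m + 35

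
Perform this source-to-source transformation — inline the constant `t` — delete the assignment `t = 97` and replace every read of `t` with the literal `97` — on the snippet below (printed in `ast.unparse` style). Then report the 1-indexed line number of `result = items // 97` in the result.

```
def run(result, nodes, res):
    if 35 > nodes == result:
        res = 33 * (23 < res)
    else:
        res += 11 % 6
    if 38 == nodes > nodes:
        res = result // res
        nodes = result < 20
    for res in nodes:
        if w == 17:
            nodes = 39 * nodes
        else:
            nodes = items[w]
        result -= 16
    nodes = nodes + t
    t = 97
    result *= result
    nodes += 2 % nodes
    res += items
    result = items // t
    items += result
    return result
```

Transformed code:
def run(result, nodes, res):
    if 35 > nodes == result:
        res = 33 * (23 < res)
    else:
        res += 11 % 6
    if 38 == nodes > nodes:
        res = result // res
        nodes = result < 20
    for res in nodes:
        if w == 17:
            nodes = 39 * nodes
        else:
            nodes = items[w]
        result -= 16
    nodes = nodes + 97
    result *= result
    nodes += 2 % nodes
    res += items
    result = items // 97
    items += result
    return result

19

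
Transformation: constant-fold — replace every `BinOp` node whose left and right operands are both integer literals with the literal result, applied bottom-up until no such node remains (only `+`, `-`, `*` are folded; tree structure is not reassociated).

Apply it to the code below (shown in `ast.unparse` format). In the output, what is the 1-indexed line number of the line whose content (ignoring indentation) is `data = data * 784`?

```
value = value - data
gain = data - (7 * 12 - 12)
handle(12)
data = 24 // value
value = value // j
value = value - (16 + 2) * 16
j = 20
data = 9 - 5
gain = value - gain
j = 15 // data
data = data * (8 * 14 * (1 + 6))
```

11

Transformed code:
value = value - data
gain = data - 72
handle(12)
data = 24 // value
value = value // j
value = value - 288
j = 20
data = 4
gain = value - gain
j = 15 // data
data = data * 784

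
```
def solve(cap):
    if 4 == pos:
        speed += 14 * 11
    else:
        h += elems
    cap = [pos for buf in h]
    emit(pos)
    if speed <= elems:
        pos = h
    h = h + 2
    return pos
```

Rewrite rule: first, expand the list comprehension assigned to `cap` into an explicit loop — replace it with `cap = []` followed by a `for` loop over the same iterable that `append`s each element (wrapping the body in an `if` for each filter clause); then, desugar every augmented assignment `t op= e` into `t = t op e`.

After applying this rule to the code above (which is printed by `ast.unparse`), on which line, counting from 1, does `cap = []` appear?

6

Transformed code:
def solve(cap):
    if 4 == pos:
        speed = speed + 14 * 11
    else:
        h = h + elems
    cap = []
    for buf in h:
        cap.append(pos)
    emit(pos)
    if speed <= elems:
        pos = h
    h = h + 2
    return pos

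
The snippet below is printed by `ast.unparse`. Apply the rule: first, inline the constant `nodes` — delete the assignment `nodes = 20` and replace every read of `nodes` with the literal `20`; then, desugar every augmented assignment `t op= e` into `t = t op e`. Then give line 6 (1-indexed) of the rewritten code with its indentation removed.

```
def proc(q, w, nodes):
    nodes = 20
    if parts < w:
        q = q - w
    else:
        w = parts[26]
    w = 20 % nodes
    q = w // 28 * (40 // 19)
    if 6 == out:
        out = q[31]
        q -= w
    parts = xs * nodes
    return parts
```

Transformed code:
def proc(q, w, nodes):
    if parts < w:
        q = q - w
    else:
        w = parts[26]
    w = 20 % 20
    q = w // 28 * (40 // 19)
    if 6 == out:
        out = q[31]
        q = q - w
    parts = xs * 20
    return parts

w = 20 % 20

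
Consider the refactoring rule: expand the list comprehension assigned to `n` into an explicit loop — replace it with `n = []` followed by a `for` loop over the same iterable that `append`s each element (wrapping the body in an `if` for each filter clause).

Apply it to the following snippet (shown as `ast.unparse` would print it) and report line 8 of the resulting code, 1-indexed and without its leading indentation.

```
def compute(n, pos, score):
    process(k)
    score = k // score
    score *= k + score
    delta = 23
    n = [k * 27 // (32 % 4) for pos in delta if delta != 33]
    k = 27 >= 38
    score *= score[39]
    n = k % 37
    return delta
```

if delta != 33:

Transformed code:
def compute(n, pos, score):
    process(k)
    score = k // score
    score *= k + score
    delta = 23
    n = []
    for pos in delta:
        if delta != 33:
            n.append(k * 27 // (32 % 4))
    k = 27 >= 38
    score *= score[39]
    n = k % 37
    return delta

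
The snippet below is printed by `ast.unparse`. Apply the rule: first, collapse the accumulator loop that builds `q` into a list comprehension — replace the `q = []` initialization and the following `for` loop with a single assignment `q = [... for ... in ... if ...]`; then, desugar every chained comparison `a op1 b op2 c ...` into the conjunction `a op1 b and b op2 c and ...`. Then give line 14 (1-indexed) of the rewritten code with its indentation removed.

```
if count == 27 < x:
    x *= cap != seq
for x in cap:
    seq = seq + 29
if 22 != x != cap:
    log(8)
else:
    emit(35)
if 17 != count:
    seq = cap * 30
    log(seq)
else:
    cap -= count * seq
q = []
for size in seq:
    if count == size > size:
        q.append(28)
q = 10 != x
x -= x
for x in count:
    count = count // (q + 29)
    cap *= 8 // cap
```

q = [28 for size in seq if count == size and size > size]

Transformed code:
if count == 27 and 27 < x:
    x *= cap != seq
for x in cap:
    seq = seq + 29
if 22 != x and x != cap:
    log(8)
else:
    emit(35)
if 17 != count:
    seq = cap * 30
    log(seq)
else:
    cap -= count * seq
q = [28 for size in seq if count == size and size > size]
q = 10 != x
x -= x
for x in count:
    count = count // (q + 29)
    cap *= 8 // cap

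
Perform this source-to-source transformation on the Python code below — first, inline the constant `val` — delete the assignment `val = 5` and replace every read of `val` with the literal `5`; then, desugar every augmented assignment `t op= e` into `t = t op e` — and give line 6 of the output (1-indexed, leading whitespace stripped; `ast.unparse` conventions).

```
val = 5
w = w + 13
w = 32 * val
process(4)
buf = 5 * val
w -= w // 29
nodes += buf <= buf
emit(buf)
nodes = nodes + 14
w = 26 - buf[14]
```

nodes = nodes + (buf <= buf)

Transformed code:
w = w + 13
w = 32 * 5
process(4)
buf = 5 * 5
w = w - w // 29
nodes = nodes + (buf <= buf)
emit(buf)
nodes = nodes + 14
w = 26 - buf[14]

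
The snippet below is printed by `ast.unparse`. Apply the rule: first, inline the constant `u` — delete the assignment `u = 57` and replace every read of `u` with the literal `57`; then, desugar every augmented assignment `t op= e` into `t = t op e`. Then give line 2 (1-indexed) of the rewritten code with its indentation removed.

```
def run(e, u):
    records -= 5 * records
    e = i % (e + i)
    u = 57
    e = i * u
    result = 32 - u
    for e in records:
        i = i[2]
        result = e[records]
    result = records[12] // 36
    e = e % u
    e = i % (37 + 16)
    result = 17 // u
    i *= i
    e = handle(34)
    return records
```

Transformed code:
def run(e, u):
    records = records - 5 * records
    e = i % (e + i)
    e = i * 57
    result = 32 - 57
    for e in records:
        i = i[2]
        result = e[records]
    result = records[12] // 36
    e = e % 57
    e = i % (37 + 16)
    result = 17 // 57
    i = i * i
    e = handle(34)
    return records

records = records - 5 * records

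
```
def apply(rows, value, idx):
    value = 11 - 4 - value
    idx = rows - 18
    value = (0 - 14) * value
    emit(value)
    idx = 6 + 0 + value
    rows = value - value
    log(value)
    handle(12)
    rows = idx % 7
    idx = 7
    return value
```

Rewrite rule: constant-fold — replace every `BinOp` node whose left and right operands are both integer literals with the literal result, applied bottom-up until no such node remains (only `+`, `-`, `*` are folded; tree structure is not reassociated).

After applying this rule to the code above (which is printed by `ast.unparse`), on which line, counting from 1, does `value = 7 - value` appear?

Transformed code:
def apply(rows, value, idx):
    value = 7 - value
    idx = rows - 18
    value = -14 * value
    emit(value)
    idx = 6 + value
    rows = value - value
    log(value)
    handle(12)
    rows = idx % 7
    idx = 7
    return value

2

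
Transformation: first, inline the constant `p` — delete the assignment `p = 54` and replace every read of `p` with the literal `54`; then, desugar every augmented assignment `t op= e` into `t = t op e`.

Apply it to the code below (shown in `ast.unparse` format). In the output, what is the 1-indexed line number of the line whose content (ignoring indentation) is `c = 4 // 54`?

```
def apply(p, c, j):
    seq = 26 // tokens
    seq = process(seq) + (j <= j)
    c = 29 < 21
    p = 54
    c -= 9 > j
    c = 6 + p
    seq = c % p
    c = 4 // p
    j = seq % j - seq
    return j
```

Transformed code:
def apply(p, c, j):
    seq = 26 // tokens
    seq = process(seq) + (j <= j)
    c = 29 < 21
    c = c - (9 > j)
    c = 6 + 54
    seq = c % 54
    c = 4 // 54
    j = seq % j - seq
    return j

8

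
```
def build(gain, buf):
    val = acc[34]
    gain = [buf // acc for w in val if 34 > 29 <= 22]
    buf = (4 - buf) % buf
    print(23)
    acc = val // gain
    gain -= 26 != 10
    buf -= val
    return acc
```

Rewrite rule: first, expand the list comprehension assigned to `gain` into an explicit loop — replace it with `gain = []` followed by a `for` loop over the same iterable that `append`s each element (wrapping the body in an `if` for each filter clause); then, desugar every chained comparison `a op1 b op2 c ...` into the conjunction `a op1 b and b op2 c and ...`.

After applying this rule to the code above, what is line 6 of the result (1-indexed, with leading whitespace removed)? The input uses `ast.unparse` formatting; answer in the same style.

Transformed code:
def build(gain, buf):
    val = acc[34]
    gain = []
    for w in val:
        if 34 > 29 and 29 <= 22:
            gain.append(buf // acc)
    buf = (4 - buf) % buf
    print(23)
    acc = val // gain
    gain -= 26 != 10
    buf -= val
    return acc

gain.append(buf // acc)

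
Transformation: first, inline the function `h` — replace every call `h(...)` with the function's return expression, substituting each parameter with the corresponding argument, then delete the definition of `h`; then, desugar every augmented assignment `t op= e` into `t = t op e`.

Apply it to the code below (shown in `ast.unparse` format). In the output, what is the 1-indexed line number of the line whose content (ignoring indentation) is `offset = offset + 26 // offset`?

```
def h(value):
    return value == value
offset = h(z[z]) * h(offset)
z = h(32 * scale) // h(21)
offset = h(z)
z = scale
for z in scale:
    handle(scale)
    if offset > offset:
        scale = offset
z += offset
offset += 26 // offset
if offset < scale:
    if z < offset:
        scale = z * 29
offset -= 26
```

Transformed code:
offset = (z[z] == z[z]) * (offset == offset)
z = (32 * scale == 32 * scale) // (21 == 21)
offset = z == z
z = scale
for z in scale:
    handle(scale)
    if offset > offset:
        scale = offset
z = z + offset
offset = offset + 26 // offset
if offset < scale:
    if z < offset:
        scale = z * 29
offset = offset - 26

10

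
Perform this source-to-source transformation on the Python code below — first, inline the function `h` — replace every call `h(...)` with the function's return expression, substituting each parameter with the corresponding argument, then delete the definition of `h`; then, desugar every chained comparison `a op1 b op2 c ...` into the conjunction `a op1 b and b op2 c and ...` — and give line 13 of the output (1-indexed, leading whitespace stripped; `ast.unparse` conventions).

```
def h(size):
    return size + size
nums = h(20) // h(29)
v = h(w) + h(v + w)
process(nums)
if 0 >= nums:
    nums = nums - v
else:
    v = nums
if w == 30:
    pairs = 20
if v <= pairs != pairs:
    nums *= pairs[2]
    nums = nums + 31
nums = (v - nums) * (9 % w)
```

nums = (v - nums) * (9 % w)

Transformed code:
nums = (20 + 20) // (29 + 29)
v = w + w + (v + w + (v + w))
process(nums)
if 0 >= nums:
    nums = nums - v
else:
    v = nums
if w == 30:
    pairs = 20
if v <= pairs and pairs != pairs:
    nums *= pairs[2]
    nums = nums + 31
nums = (v - nums) * (9 % w)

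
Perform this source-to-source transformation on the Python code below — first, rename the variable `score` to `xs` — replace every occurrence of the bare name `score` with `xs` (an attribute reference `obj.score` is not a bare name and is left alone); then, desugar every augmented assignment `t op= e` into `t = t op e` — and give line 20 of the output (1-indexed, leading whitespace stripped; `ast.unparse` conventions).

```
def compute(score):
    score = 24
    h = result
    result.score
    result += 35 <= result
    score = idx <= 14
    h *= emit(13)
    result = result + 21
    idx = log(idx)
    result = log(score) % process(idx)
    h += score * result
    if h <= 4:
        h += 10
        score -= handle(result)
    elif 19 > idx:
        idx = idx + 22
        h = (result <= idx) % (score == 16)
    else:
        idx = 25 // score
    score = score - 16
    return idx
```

xs = xs - 16

Transformed code:
def compute(xs):
    xs = 24
    h = result
    result.score
    result = result + (35 <= result)
    xs = idx <= 14
    h = h * emit(13)
    result = result + 21
    idx = log(idx)
    result = log(xs) % process(idx)
    h = h + xs * result
    if h <= 4:
        h = h + 10
        xs = xs - handle(result)
    elif 19 > idx:
        idx = idx + 22
        h = (result <= idx) % (xs == 16)
    else:
        idx = 25 // xs
    xs = xs - 16
    return idx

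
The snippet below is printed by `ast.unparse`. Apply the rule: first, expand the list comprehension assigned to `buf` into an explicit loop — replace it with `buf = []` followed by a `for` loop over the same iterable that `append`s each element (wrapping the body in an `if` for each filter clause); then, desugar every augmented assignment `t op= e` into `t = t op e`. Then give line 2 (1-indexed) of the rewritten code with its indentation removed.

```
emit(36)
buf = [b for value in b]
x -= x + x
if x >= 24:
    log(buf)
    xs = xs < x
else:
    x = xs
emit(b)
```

buf = []

Transformed code:
emit(36)
buf = []
for value in b:
    buf.append(b)
x = x - (x + x)
if x >= 24:
    log(buf)
    xs = xs < x
else:
    x = xs
emit(b)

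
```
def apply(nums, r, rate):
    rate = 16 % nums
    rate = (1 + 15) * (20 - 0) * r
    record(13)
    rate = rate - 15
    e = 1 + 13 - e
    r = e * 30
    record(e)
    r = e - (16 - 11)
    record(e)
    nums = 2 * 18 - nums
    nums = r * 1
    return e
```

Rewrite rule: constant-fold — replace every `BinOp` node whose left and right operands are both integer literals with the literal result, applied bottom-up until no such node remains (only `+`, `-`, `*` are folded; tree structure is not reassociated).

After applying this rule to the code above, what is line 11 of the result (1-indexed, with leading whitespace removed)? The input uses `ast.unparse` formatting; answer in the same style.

nums = 36 - nums

Transformed code:
def apply(nums, r, rate):
    rate = 16 % nums
    rate = 320 * r
    record(13)
    rate = rate - 15
    e = 14 - e
    r = e * 30
    record(e)
    r = e - 5
    record(e)
    nums = 36 - nums
    nums = r * 1
    return e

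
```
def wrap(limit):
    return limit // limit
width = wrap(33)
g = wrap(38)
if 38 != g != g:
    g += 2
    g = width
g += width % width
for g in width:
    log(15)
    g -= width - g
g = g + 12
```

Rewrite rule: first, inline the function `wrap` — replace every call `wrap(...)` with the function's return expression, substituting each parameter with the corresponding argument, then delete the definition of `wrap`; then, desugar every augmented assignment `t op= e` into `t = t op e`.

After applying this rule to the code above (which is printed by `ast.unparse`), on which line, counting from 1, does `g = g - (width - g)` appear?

9

Transformed code:
width = 33 // 33
g = 38 // 38
if 38 != g != g:
    g = g + 2
    g = width
g = g + width % width
for g in width:
    log(15)
    g = g - (width - g)
g = g + 12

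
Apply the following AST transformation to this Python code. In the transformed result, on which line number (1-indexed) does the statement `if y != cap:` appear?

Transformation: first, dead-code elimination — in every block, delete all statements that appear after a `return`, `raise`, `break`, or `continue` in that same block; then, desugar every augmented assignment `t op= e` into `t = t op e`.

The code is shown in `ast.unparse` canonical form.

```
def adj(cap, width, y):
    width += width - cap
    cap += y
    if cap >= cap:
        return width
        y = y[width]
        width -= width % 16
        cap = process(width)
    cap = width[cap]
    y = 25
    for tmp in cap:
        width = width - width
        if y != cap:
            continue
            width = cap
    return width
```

10

Transformed code:
def adj(cap, width, y):
    width = width + (width - cap)
    cap = cap + y
    if cap >= cap:
        return width
    cap = width[cap]
    y = 25
    for tmp in cap:
        width = width - width
        if y != cap:
            continue
    return width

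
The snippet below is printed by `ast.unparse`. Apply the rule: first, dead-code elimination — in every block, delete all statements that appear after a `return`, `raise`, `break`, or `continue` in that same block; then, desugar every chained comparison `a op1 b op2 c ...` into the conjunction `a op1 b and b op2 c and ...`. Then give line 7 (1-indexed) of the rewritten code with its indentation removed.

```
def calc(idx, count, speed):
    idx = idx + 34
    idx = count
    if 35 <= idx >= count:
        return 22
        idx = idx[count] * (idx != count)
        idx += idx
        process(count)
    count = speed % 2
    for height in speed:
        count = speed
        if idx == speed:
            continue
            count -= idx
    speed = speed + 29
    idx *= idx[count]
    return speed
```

Transformed code:
def calc(idx, count, speed):
    idx = idx + 34
    idx = count
    if 35 <= idx and idx >= count:
        return 22
    count = speed % 2
    for height in speed:
        count = speed
        if idx == speed:
            continue
    speed = speed + 29
    idx *= idx[count]
    return speed

for height in speed:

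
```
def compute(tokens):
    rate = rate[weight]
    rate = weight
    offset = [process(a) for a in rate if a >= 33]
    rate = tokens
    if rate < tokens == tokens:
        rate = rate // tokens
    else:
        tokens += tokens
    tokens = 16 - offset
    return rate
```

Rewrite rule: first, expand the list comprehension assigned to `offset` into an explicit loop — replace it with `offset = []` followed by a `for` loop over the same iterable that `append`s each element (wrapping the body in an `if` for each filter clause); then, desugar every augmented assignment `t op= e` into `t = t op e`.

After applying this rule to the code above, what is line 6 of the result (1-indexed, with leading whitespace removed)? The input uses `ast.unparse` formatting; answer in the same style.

Transformed code:
def compute(tokens):
    rate = rate[weight]
    rate = weight
    offset = []
    for a in rate:
        if a >= 33:
            offset.append(process(a))
    rate = tokens
    if rate < tokens == tokens:
        rate = rate // tokens
    else:
        tokens = tokens + tokens
    tokens = 16 - offset
    return rate

if a >= 33:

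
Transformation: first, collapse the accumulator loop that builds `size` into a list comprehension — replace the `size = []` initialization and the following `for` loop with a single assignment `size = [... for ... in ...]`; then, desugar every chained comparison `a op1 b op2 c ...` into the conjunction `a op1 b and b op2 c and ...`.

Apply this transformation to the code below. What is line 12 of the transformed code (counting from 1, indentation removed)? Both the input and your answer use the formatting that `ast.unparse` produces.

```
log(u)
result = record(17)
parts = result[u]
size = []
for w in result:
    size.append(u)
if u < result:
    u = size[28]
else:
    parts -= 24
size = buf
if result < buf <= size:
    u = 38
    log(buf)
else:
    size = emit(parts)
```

Transformed code:
log(u)
result = record(17)
parts = result[u]
size = [u for w in result]
if u < result:
    u = size[28]
else:
    parts -= 24
size = buf
if result < buf and buf <= size:
    u = 38
    log(buf)
else:
    size = emit(parts)

log(buf)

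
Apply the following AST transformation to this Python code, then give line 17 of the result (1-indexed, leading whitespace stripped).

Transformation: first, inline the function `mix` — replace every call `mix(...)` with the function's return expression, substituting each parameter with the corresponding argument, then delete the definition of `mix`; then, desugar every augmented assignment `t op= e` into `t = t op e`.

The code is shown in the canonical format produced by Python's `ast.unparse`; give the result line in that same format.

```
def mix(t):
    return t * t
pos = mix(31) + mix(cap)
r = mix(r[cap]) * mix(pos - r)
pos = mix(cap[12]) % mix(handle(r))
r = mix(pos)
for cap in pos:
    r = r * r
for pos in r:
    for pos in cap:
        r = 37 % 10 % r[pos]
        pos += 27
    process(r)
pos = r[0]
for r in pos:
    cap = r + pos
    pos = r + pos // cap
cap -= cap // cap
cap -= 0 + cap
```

Transformed code:
pos = 31 * 31 + cap * cap
r = r[cap] * r[cap] * ((pos - r) * (pos - r))
pos = cap[12] * cap[12] % (handle(r) * handle(r))
r = pos * pos
for cap in pos:
    r = r * r
for pos in r:
    for pos in cap:
        r = 37 % 10 % r[pos]
        pos = pos + 27
    process(r)
pos = r[0]
for r in pos:
    cap = r + pos
    pos = r + pos // cap
cap = cap - cap // cap
cap = cap - (0 + cap)

cap = cap - (0 + cap)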